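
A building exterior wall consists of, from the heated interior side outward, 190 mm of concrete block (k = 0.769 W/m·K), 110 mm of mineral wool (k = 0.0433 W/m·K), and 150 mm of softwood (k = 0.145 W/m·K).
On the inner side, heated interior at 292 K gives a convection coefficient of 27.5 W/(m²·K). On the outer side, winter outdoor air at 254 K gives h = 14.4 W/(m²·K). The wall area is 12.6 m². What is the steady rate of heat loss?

Series thermal resistances:
R_inner film = 1/(h_i·A) = 1/(27.5×12.6) = 0.002886 K/W
R_concrete block = L/(kA) = 0.19/(0.769×12.6) = 0.01961 K/W
R_mineral wool = L/(kA) = 0.11/(0.0433×12.6) = 0.2016 K/W
R_softwood = L/(kA) = 0.15/(0.145×12.6) = 0.0821 K/W
R_outer film = 1/(h_o·A) = 1/(14.4×12.6) = 0.005511 K/W
R_total = 0.3117 K/W
Q = ΔT / R_total = 38 / 0.3117

Q ≈ 122 W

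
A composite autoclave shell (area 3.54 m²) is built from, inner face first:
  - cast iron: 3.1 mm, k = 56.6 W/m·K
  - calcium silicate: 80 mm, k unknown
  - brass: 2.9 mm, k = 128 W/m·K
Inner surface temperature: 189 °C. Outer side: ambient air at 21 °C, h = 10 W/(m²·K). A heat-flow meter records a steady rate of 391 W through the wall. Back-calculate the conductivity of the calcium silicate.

Using the resistance-network approach (series):
R_cast iron = L/(kA) = 0.0031/(56.6×3.54) = 1.547×10^-5 K/W
R_brass = L/(kA) = 0.0029/(128×3.54) = 6.4×10^-6 K/W
R_outer film = 1/(h_o·A) = 1/(10×3.54) = 0.02825 K/W
Sum of known resistances R_other = 0.02827 K/W
Total R = ΔT/Q = 168/391 = 0.4297 K/W
R_calcium silicate = R_total − R_other = 0.4014 K/W
k = L/(R·A) = 0.08/(0.4014×3.54)

k ≈ 0.0563 W/(m·K)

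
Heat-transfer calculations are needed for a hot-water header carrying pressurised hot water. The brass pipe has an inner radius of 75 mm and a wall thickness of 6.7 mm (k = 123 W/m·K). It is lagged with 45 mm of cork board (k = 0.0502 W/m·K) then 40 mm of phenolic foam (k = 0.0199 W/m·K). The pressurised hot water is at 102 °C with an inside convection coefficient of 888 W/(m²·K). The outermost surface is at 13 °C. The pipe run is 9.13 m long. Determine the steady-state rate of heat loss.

For a radial system each layer contributes R = ln(r_out/r_in)/(2πkL); films add R = 1/(hA).
R_inner film = 1/(h_i·2πr₁L) = 1/(888×2π×0.075×9.13) = 2.617×10^-4 K/W
R_brass pipe wall = ln(81.7/75)/(2π×123×9.13) = 1.213×10^-5 K/W
R_cork board = ln(126.7/81.7)/(2π×0.0502×9.13) = 0.1524 K/W
R_phenolic foam = ln(166.7/126.7)/(2π×0.0199×9.13) = 0.2403 K/W
R_total = 0.393 K/W
Q = ΔT/R_total = 89/0.393

Q ≈ 226 W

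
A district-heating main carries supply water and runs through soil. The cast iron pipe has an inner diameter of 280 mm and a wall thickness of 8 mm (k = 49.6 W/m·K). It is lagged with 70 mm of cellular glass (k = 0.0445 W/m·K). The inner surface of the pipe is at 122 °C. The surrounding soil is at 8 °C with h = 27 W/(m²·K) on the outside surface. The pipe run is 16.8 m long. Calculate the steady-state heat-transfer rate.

For a radial system each layer contributes R = ln(r_out/r_in)/(2πkL); films add R = 1/(hA).
R_cast iron pipe wall = ln(148/140)/(2π×49.6×16.8) = 1.061×10^-5 K/W
R_cellular glass = ln(218/148)/(2π×0.0445×16.8) = 0.08245 K/W
R_outer film = 1/(h_o·2πr_oL) = 1/(27×2π×0.218×16.8) = 0.001609 K/W
R_total = 0.08407 K/W
Q = ΔT/R_total = 114/0.08407

Q ≈ 1360 W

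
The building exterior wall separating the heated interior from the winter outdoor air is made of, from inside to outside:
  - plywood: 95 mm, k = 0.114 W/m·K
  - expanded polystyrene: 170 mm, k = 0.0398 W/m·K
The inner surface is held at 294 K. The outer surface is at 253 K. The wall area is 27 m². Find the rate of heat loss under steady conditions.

Thermal resistances in series:
R_plywood = L/(kA) = 0.095/(0.114×27) = 0.03086 K/W
R_expanded polystyrene = L/(kA) = 0.17/(0.0398×27) = 0.1582 K/W
R_total = 0.1891 K/W
Q = ΔT / R_total = 41 / 0.1891

Q ≈ 217 W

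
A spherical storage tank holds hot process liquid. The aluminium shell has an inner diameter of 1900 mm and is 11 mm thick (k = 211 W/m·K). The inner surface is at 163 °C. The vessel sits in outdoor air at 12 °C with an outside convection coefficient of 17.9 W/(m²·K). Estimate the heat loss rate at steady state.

Spherical conduction: R = (1/r_in − 1/r_out)/(4πk) per layer; series-sum.
R_aluminium shell = (1/0.95 − 1/0.961)/(4π×211) = 4.544×10^-6 K/W
R_outer film = 1/(h·4πr_o²) = 1/(17.9×4π×0.961²) = 0.004814 K/W
R_total = 0.004818 K/W
Q = ΔT/R_total = 151/0.004818

Q ≈ 31300 W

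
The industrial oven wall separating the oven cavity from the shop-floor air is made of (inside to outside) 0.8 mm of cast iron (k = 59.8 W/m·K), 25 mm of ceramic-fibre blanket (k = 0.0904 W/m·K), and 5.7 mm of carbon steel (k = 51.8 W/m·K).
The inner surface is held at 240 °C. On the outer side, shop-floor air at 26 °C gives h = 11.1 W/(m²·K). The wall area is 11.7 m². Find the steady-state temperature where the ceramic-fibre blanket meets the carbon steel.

T ≈ 78.6 °C

Thermal resistances in series:
R_cast iron = L/(kA) = 0.0008/(59.8×11.7) = 1.143×10^-6 K/W
R_ceramic-fibre blanket = L/(kA) = 0.025/(0.0904×11.7) = 0.02364 K/W
R_carbon steel = L/(kA) = 0.0057/(51.8×11.7) = 9.405×10^-6 K/W
R_outer film = 1/(h_o·A) = 1/(11.1×11.7) = 0.0077 K/W
R_total = 0.03135 K/W;  Q = ΔT/R_total = 214/0.03135 = 6827 W
T_interface = T_inner − Q·ΣR(inner→interface) = 240 − 6830×0.02364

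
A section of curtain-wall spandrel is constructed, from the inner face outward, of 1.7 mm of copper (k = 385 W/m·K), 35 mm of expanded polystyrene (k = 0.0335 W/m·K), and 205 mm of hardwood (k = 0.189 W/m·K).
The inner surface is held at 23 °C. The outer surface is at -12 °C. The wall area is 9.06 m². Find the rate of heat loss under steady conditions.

Treating each layer as a thermal resistance in series:
R_copper = L/(kA) = 0.0017/(385×9.06) = 4.874×10^-7 K/W
R_expanded polystyrene = L/(kA) = 0.035/(0.0335×9.06) = 0.1153 K/W
R_hardwood = L/(kA) = 0.205/(0.189×9.06) = 0.1197 K/W
R_total = 0.235 K/W
Q = ΔT / R_total = 35 / 0.235

Q ≈ 149 W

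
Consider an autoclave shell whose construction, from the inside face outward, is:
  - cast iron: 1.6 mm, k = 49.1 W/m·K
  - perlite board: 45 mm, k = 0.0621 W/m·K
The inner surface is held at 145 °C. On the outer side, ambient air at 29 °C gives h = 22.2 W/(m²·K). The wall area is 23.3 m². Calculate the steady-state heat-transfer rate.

Model the wall as resistances in series:
R_cast iron = L/(kA) = 0.0016/(49.1×23.3) = 1.399×10^-6 K/W
R_perlite board = L/(kA) = 0.045/(0.0621×23.3) = 0.0311 K/W
R_outer film = 1/(h_o·A) = 1/(22.2×23.3) = 0.001933 K/W
R_total = 0.03303 K/W
Q = ΔT / R_total = 116 / 0.03303

Q ≈ 3510 W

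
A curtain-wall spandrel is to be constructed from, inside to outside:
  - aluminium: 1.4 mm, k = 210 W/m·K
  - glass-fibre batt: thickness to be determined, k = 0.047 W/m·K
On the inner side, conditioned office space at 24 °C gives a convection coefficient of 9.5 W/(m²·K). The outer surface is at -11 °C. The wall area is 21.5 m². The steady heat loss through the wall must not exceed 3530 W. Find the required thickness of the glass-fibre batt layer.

L ≈ 5.07 mm

Treating each layer as a thermal resistance in series:
R_inner film = 1/(h_i·A) = 1/(9.5×21.5) = 0.004896 K/W
R_aluminium = L/(kA) = 0.0014/(210×21.5) = 3.101×10^-7 K/W
Sum of the known resistances R_other = 0.004896 K/W
Required total resistance R_tot = ΔT/Q_allow = 35/3530 = 0.009915 K/W
R_glass-fibre batt = R_tot − R_other = 0.005019 K/W
L = R·k·A = 0.005019×0.047×21.5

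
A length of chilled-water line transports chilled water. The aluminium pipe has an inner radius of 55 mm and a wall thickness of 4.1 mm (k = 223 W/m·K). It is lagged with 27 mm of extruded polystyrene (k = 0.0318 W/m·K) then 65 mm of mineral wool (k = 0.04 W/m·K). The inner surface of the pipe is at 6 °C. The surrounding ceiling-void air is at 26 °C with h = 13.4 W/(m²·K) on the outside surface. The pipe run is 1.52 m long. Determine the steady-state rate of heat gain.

Q ≈ 7.24 W

Radial resistances (cylindrical: R_cond = ln(r_o/r_i)/(2πkL), R_conv = 1/(h·2πrL)):
R_aluminium pipe wall = ln(59.1/55)/(2π×223×1.52) = 3.376×10^-5 K/W
R_extruded polystyrene = ln(86.1/59.1)/(2π×0.0318×1.52) = 1.239 K/W
R_mineral wool = ln(151.1/86.1)/(2π×0.04×1.52) = 1.472 K/W
R_outer film = 1/(h_o·2πr_oL) = 1/(13.4×2π×0.1511×1.52) = 0.05171 K/W
R_total = 2.763 K/W
Q = ΔT/R_total = 20/2.763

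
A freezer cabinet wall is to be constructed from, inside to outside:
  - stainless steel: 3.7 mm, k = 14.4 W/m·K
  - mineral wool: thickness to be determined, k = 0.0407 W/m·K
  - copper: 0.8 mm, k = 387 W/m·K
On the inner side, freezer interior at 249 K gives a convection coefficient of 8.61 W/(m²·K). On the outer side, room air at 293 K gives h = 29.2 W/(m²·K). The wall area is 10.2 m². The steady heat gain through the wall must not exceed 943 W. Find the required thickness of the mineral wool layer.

L ≈ 13.2 mm

Model the wall as resistances in series:
R_inner film = 1/(h_i·A) = 1/(8.61×10.2) = 0.01139 K/W
R_stainless steel = L/(kA) = 0.0037/(14.4×10.2) = 2.519×10^-5 K/W
R_copper = L/(kA) = 0.0008/(387×10.2) = 2.027×10^-7 K/W
R_outer film = 1/(h_o·A) = 1/(29.2×10.2) = 0.003358 K/W
Sum of the known resistances R_other = 0.01477 K/W
Required total resistance R_tot = ΔT/Q_allow = 44/943 = 0.04666 K/W
R_mineral wool = R_tot − R_other = 0.03189 K/W
L = R·k·A = 0.03189×0.0407×10.2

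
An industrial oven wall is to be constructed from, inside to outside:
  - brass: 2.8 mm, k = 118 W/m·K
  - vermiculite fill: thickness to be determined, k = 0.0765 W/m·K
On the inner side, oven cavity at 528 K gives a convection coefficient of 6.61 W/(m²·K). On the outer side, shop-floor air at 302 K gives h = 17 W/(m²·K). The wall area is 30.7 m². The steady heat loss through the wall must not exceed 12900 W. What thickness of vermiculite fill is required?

L ≈ 25.1 mm

Using the resistance-network approach (series):
R_inner film = 1/(h_i·A) = 1/(6.61×30.7) = 0.004928 K/W
R_brass = L/(kA) = 0.0028/(118×30.7) = 7.729×10^-7 K/W
R_outer film = 1/(h_o·A) = 1/(17×30.7) = 0.001916 K/W
Sum of the known resistances R_other = 0.006845 K/W
Required total resistance R_tot = ΔT/Q_allow = 226/12900 = 0.01752 K/W
R_vermiculite fill = R_tot − R_other = 0.01067 K/W
L = R·k·A = 0.01067×0.0765×30.7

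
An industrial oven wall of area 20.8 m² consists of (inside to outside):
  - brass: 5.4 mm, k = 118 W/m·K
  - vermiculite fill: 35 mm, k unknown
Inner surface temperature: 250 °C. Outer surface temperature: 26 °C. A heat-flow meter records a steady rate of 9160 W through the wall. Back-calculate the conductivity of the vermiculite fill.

Model the wall as resistances in series:
R_brass = L/(kA) = 0.0054/(118×20.8) = 2.2×10^-6 K/W
Sum of known resistances R_other = 2.2×10^-6 K/W
Total R = ΔT/Q = 224/9160 = 0.02445 K/W
R_vermiculite fill = R_total − R_other = 0.02445 K/W
k = L/(R·A) = 0.035/(0.02445×20.8)

k ≈ 0.0688 W/(m·K)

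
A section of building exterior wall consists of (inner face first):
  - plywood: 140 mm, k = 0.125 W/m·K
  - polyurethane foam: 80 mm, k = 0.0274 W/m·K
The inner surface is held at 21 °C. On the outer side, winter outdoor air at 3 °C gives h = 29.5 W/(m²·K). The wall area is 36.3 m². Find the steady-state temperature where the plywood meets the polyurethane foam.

Series thermal resistances:
R_plywood = L/(kA) = 0.14/(0.125×36.3) = 0.03085 K/W
R_polyurethane foam = L/(kA) = 0.08/(0.0274×36.3) = 0.08043 K/W
R_outer film = 1/(h_o·A) = 1/(29.5×36.3) = 9.338×10^-4 K/W
R_total = 0.1122 K/W;  Q = ΔT/R_total = 18/0.1122 = 160.4 W
T_interface = T_inner − Q·ΣR(inner→interface) = 21 − 160×0.03085

T ≈ 16.1 °C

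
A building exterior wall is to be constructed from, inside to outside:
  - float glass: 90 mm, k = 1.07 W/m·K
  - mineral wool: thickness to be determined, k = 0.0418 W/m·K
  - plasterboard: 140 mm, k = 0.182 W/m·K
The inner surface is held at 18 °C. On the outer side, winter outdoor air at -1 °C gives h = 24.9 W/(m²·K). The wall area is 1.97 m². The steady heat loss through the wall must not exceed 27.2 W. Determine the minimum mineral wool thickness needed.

Treating each layer as a thermal resistance in series:
R_float glass = L/(kA) = 0.09/(1.07×1.97) = 0.0427 K/W
R_plasterboard = L/(kA) = 0.14/(0.182×1.97) = 0.3905 K/W
R_outer film = 1/(h_o·A) = 1/(24.9×1.97) = 0.02039 K/W
Sum of the known resistances R_other = 0.4536 K/W
Required total resistance R_tot = ΔT/Q_allow = 19/27.2 = 0.6985 K/W
R_mineral wool = R_tot − R_other = 0.245 K/W
L = R·k·A = 0.245×0.0418×1.97

L ≈ 20.2 mm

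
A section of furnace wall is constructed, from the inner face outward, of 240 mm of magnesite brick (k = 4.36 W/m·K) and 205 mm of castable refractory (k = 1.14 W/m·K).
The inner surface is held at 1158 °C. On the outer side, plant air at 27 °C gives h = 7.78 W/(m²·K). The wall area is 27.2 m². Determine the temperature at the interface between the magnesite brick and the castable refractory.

T ≈ 987 °C

Series thermal resistances:
R_magnesite brick = L/(kA) = 0.24/(4.36×27.2) = 0.002024 K/W
R_castable refractory = L/(kA) = 0.205/(1.14×27.2) = 0.006611 K/W
R_outer film = 1/(h_o·A) = 1/(7.78×27.2) = 0.004726 K/W
R_total = 0.01336 K/W;  Q = ΔT/R_total = 1131/0.01336 = 84650 W
T_interface = T_inner − Q·ΣR(inner→interface) = 1158 − 84700×0.002024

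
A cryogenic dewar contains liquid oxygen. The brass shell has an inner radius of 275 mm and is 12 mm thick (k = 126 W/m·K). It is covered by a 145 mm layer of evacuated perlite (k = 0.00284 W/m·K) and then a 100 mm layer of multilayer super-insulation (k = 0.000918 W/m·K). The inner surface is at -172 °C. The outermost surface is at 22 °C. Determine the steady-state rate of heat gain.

Q ≈ 2.75 W

Each spherical layer contributes R = (1/r_i − 1/r_o)/(4πk):
R_brass shell = (1/0.275 − 1/0.287)/(4π×126) = 9.603×10^-5 K/W
R_evacuated perlite = (1/0.287 − 1/0.432)/(4π×0.00284) = 32.77 K/W
R_multilayer super-insulation = (1/0.432 − 1/0.532)/(4π×0.000918) = 37.72 K/W
R_total = 70.49 K/W
Q = ΔT/R_total = 194/70.49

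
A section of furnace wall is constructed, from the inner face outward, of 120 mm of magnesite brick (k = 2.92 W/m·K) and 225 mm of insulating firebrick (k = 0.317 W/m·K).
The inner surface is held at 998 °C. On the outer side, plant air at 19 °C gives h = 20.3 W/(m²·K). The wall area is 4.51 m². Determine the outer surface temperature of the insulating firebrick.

T ≈ 79.3 °C

Thermal resistances in series:
R_magnesite brick = L/(kA) = 0.12/(2.92×4.51) = 0.009112 K/W
R_insulating firebrick = L/(kA) = 0.225/(0.317×4.51) = 0.1574 K/W
R_outer film = 1/(h_o·A) = 1/(20.3×4.51) = 0.01092 K/W
R_total = 0.1774 K/W;  Q = ΔT/R_total = 979/0.1774 = 5518 W
T_interface = T_inner − Q·ΣR(inner→interface) = 998 − 5520×0.1665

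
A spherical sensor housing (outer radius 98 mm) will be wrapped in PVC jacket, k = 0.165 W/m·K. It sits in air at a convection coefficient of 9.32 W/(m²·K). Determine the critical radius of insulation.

For a sphere r_cr = 2k/h = 2×0.165/9.32
r_cr = 35.4 mm; since the bare radius (98 mm) is above r_cr, any added insulation will reduce heat loss.

r_cr ≈ 35.4 mm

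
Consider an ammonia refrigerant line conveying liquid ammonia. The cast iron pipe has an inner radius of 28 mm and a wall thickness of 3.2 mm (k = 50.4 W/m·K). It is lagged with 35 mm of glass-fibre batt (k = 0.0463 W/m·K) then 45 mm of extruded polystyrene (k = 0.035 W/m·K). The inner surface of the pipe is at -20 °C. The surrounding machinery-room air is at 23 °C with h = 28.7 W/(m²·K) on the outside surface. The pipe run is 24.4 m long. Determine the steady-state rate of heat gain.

For a radial system each layer contributes R = ln(r_out/r_in)/(2πkL); films add R = 1/(hA).
R_cast iron pipe wall = ln(31.2/28)/(2π×50.4×24.4) = 1.4×10^-5 K/W
R_glass-fibre batt = ln(66.2/31.2)/(2π×0.0463×24.4) = 0.106 K/W
R_extruded polystyrene = ln(111.2/66.2)/(2π×0.035×24.4) = 0.09666 K/W
R_outer film = 1/(h_o·2πr_oL) = 1/(28.7×2π×0.1112×24.4) = 0.002044 K/W
R_total = 0.2047 K/W
Q = ΔT/R_total = 43/0.2047

Q ≈ 210 W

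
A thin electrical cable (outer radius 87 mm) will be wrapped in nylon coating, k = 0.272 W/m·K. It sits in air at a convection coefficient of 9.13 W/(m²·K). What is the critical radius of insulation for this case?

r_cr ≈ 29.8 mm

For a cylinder r_cr = k/h = 0.272/9.13
r_cr = 29.8 mm; since the bare radius (87 mm) is above r_cr, any added insulation will reduce heat loss.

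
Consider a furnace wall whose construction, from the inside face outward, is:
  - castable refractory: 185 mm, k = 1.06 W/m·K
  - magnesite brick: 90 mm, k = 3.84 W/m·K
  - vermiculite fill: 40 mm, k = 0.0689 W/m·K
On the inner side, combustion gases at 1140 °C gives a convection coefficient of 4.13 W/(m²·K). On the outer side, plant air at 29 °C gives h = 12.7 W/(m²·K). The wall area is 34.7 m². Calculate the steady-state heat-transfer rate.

Model the wall as resistances in series:
R_inner film = 1/(h_i·A) = 1/(4.13×34.7) = 0.006978 K/W
R_castable refractory = L/(kA) = 0.185/(1.06×34.7) = 0.00503 K/W
R_magnesite brick = L/(kA) = 0.09/(3.84×34.7) = 6.754×10^-4 K/W
R_vermiculite fill = L/(kA) = 0.04/(0.0689×34.7) = 0.01673 K/W
R_outer film = 1/(h_o·A) = 1/(12.7×34.7) = 0.002269 K/W
R_total = 0.03168 K/W
Q = ΔT / R_total = 1111 / 0.03168

Q ≈ 35100 W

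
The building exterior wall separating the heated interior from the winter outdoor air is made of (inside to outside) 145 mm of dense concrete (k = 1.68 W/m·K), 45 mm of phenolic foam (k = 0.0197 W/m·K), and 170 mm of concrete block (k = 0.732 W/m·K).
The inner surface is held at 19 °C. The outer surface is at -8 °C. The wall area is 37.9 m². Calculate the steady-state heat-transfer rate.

Thermal resistances in series:
R_dense concrete = L/(kA) = 0.145/(1.68×37.9) = 0.002277 K/W
R_phenolic foam = L/(kA) = 0.045/(0.0197×37.9) = 0.06027 K/W
R_concrete block = L/(kA) = 0.17/(0.732×37.9) = 0.006128 K/W
R_total = 0.06868 K/W
Q = ΔT / R_total = 27 / 0.06868

Q ≈ 393 W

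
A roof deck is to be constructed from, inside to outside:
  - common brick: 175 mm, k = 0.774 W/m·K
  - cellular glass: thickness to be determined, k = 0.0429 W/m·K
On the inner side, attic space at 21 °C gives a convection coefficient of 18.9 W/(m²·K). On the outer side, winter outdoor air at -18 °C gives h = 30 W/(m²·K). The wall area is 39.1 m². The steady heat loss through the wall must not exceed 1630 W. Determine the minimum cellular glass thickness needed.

L ≈ 26.7 mm

Thermal resistances in series:
R_inner film = 1/(h_i·A) = 1/(18.9×39.1) = 0.001353 K/W
R_common brick = L/(kA) = 0.175/(0.774×39.1) = 0.005783 K/W
R_outer film = 1/(h_o·A) = 1/(30×39.1) = 8.525×10^-4 K/W
Sum of the known resistances R_other = 0.007988 K/W
Required total resistance R_tot = ΔT/Q_allow = 39/1630 = 0.02393 K/W
R_cellular glass = R_tot − R_other = 0.01594 K/W
L = R·k·A = 0.01594×0.0429×39.1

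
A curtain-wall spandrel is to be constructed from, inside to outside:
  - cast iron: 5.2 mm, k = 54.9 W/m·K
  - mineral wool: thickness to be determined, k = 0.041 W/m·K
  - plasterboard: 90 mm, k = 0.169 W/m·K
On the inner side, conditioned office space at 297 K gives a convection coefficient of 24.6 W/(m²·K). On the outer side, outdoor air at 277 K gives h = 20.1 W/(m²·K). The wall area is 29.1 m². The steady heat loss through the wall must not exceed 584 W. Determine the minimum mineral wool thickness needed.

L ≈ 15.3 mm

Treating each layer as a thermal resistance in series:
R_inner film = 1/(h_i·A) = 1/(24.6×29.1) = 0.001397 K/W
R_cast iron = L/(kA) = 0.0052/(54.9×29.1) = 3.255×10^-6 K/W
R_plasterboard = L/(kA) = 0.09/(0.169×29.1) = 0.0183 K/W
R_outer film = 1/(h_o·A) = 1/(20.1×29.1) = 0.00171 K/W
Sum of the known resistances R_other = 0.02141 K/W
Required total resistance R_tot = ΔT/Q_allow = 20/584 = 0.03425 K/W
R_mineral wool = R_tot − R_other = 0.01284 K/W
L = R·k·A = 0.01284×0.041×29.1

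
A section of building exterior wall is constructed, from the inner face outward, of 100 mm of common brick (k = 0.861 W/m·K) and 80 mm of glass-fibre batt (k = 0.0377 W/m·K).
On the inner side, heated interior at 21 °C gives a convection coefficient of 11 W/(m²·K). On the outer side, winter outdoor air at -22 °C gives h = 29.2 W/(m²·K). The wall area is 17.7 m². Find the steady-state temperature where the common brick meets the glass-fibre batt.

Series thermal resistances:
R_inner film = 1/(h_i·A) = 1/(11×17.7) = 0.005136 K/W
R_common brick = L/(kA) = 0.1/(0.861×17.7) = 0.006562 K/W
R_glass-fibre batt = L/(kA) = 0.08/(0.0377×17.7) = 0.1199 K/W
R_outer film = 1/(h_o·A) = 1/(29.2×17.7) = 0.001935 K/W
R_total = 0.1335 K/W;  Q = ΔT/R_total = 43/0.1335 = 322 W
T_interface = T_inner − Q·ΣR(inner→interface) = 21 − 322×0.0117

T ≈ 17.2 °C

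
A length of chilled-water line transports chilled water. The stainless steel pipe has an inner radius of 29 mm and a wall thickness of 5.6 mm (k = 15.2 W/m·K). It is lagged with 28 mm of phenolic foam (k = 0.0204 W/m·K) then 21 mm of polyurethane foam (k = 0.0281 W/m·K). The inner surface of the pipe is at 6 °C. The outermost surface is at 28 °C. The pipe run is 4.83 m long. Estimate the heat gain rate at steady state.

Q ≈ 17 W

Per-layer cylindrical resistances, series-summed:
R_stainless steel pipe wall = ln(34.6/29)/(2π×15.2×4.83) = 3.828×10^-4 K/W
R_phenolic foam = ln(62.6/34.6)/(2π×0.0204×4.83) = 0.9577 K/W
R_polyurethane foam = ln(83.6/62.6)/(2π×0.0281×4.83) = 0.3392 K/W
R_total = 1.297 K/W
Q = ΔT/R_total = 22/1.297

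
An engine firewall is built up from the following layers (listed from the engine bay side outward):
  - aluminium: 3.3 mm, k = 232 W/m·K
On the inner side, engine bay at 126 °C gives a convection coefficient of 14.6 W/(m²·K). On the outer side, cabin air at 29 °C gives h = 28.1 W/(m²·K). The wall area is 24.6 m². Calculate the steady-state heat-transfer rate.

Q ≈ 22900 W

Series thermal resistances:
R_inner film = 1/(h_i·A) = 1/(14.6×24.6) = 0.002784 K/W
R_aluminium = L/(kA) = 0.0033/(232×24.6) = 5.782×10^-7 K/W
R_outer film = 1/(h_o·A) = 1/(28.1×24.6) = 0.001447 K/W
R_total = 0.004231 K/W
Q = ΔT / R_total = 97 / 0.004231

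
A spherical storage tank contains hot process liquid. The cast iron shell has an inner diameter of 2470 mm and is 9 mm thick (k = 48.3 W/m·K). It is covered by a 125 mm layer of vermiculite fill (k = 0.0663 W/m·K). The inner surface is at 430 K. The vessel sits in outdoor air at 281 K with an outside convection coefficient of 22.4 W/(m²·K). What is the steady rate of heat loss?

For a spherical shell R = (1/r₁ − 1/r₂)/(4πk); film R = 1/(h·4πr²). In series:
R_cast iron shell = (1/1.235 − 1/1.244)/(4π×48.3) = 9.652×10^-6 K/W
R_vermiculite fill = (1/1.244 − 1/1.369)/(4π×0.0663) = 0.0881 K/W
R_outer film = 1/(h·4πr_o²) = 1/(22.4×4π×1.369²) = 0.001896 K/W
R_total = 0.09 K/W
Q = ΔT/R_total = 149/0.09

Q ≈ 1660 W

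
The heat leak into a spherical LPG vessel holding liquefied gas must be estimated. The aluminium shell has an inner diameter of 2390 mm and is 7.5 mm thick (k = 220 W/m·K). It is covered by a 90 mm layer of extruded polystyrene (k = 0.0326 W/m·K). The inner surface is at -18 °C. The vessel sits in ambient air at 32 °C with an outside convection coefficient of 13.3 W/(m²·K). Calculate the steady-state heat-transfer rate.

Q ≈ 345 W

Spherical conduction: R = (1/r_in − 1/r_out)/(4πk) per layer; series-sum.
R_aluminium shell = (1/1.195 − 1/1.2025)/(4π×220) = 1.888×10^-6 K/W
R_extruded polystyrene = (1/1.2025 − 1/1.2925)/(4π×0.0326) = 0.1414 K/W
R_outer film = 1/(h·4πr_o²) = 1/(13.3×4π×1.2925²) = 0.003582 K/W
R_total = 0.1449 K/W
Q = ΔT/R_total = 50/0.1449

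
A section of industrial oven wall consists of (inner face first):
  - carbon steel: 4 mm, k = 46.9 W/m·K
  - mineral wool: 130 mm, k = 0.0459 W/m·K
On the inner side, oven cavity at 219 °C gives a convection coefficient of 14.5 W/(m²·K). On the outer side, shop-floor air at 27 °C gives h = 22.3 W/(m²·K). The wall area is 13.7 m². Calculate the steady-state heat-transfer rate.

Series thermal resistances:
R_inner film = 1/(h_i·A) = 1/(14.5×13.7) = 0.005034 K/W
R_carbon steel = L/(kA) = 0.004/(46.9×13.7) = 6.225×10^-6 K/W
R_mineral wool = L/(kA) = 0.13/(0.0459×13.7) = 0.2067 K/W
R_outer film = 1/(h_o·A) = 1/(22.3×13.7) = 0.003273 K/W
R_total = 0.215 K/W
Q = ΔT / R_total = 192 / 0.215

Q ≈ 893 W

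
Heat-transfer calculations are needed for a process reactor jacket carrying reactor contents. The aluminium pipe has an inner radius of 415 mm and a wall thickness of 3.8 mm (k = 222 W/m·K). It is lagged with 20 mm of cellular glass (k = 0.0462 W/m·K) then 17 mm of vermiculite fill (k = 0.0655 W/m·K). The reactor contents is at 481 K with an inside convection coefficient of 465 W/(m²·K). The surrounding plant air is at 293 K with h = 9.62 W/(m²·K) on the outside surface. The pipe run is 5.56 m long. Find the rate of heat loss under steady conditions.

Radial resistances (cylindrical: R_cond = ln(r_o/r_i)/(2πkL), R_conv = 1/(h·2πrL)):
R_inner film = 1/(h_i·2πr₁L) = 1/(465×2π×0.415×5.56) = 1.483×10^-4 K/W
R_aluminium pipe wall = ln(418.8/415)/(2π×222×5.56) = 1.175×10^-6 K/W
R_cellular glass = ln(438.8/418.8)/(2π×0.0462×5.56) = 0.0289 K/W
R_vermiculite fill = ln(455.8/438.8)/(2π×0.0655×5.56) = 0.01661 K/W
R_outer film = 1/(h_o·2πr_oL) = 1/(9.62×2π×0.4558×5.56) = 0.006528 K/W
R_total = 0.05219 K/W
Q = ΔT/R_total = 188/0.05219

Q ≈ 3600 W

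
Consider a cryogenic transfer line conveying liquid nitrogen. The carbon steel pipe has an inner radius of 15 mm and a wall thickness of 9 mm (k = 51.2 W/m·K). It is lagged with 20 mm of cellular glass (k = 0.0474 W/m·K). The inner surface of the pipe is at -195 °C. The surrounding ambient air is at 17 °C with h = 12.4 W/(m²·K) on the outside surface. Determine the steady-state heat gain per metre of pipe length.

q′ ≈ 91.1 W/m

For a radial system each layer contributes R = ln(r_out/r_in)/(2πkL); films add R = 1/(hA).
R_carbon steel pipe wall = ln(24/15)/(2π×51.2×1) = 0.001461 K/W
R_cellular glass = ln(44/24)/(2π×0.0474×1) = 2.035 K/W
R_outer film = 1/(h_o·2πr_oL) = 1/(12.4×2π×0.044×1) = 0.2917 K/W
R_total = 2.328 K/W
Q = ΔT/R_total = 212/2.328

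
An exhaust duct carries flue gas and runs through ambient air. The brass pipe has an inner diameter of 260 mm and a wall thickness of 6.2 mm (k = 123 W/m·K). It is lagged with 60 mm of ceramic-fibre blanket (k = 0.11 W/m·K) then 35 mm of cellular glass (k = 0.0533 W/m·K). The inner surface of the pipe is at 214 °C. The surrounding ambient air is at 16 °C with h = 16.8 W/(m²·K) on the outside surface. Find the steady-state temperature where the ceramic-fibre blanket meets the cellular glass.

Cylindrical conduction, so R = ln(r₂/r₁)/(2πkL) per layer, in series:
R_brass pipe wall = ln(136.2/130)/(2π×123×1) = 6.028×10^-5 K/W
R_ceramic-fibre blanket = ln(196.2/136.2)/(2π×0.11×1) = 0.5281 K/W
R_cellular glass = ln(231.2/196.2)/(2π×0.0533×1) = 0.4902 K/W
R_outer film = 1/(h_o·2πr_oL) = 1/(16.8×2π×0.2312×1) = 0.04098 K/W
R_total = 1.059 K/W
Q = ΔT/R_total = 198/1.059
Q = 187 W/m
T_interface = T_inner − Q·ΣR(inner→interface) = 214 − 187×0.5282

T ≈ 115 °C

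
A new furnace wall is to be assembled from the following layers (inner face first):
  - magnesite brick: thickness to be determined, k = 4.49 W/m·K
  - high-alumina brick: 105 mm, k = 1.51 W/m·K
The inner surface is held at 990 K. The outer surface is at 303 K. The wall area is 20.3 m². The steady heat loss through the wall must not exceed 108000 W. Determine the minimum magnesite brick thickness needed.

Thermal resistances in series:
R_high-alumina brick = L/(kA) = 0.105/(1.51×20.3) = 0.003425 K/W
Sum of the known resistances R_other = 0.003425 K/W
Required total resistance R_tot = ΔT/Q_allow = 687/108000 = 0.006361 K/W
R_magnesite brick = R_tot − R_other = 0.002936 K/W
L = R·k·A = 0.002936×4.49×20.3

L ≈ 268 mm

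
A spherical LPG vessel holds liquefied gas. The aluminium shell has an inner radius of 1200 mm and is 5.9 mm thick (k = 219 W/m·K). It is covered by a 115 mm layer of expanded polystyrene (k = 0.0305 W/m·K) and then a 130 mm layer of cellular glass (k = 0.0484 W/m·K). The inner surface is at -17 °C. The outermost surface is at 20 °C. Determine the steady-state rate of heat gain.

Q ≈ 123 W

Spherical conduction: R = (1/r_in − 1/r_out)/(4πk) per layer; series-sum.
R_aluminium shell = (1/1.2 − 1/1.2059)/(4π×219) = 1.482×10^-6 K/W
R_expanded polystyrene = (1/1.2059 − 1/1.3209)/(4π×0.0305) = 0.1884 K/W
R_cellular glass = (1/1.3209 − 1/1.4509)/(4π×0.0484) = 0.1115 K/W
R_total = 0.2999 K/W
Q = ΔT/R_total = 37/0.2999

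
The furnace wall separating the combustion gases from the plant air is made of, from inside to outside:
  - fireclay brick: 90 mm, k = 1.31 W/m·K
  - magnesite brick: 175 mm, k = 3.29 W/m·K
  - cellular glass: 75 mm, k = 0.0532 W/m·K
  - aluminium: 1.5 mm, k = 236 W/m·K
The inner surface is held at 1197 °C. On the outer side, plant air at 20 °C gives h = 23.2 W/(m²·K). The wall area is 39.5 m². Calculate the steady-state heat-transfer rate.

Q ≈ 29500 W

Series thermal resistances:
R_fireclay brick = L/(kA) = 0.09/(1.31×39.5) = 0.001739 K/W
R_magnesite brick = L/(kA) = 0.175/(3.29×39.5) = 0.001347 K/W
R_cellular glass = L/(kA) = 0.075/(0.0532×39.5) = 0.03569 K/W
R_aluminium = L/(kA) = 0.0015/(236×39.5) = 1.609×10^-7 K/W
R_outer film = 1/(h_o·A) = 1/(23.2×39.5) = 0.001091 K/W
R_total = 0.03987 K/W
Q = ΔT / R_total = 1177 / 0.03987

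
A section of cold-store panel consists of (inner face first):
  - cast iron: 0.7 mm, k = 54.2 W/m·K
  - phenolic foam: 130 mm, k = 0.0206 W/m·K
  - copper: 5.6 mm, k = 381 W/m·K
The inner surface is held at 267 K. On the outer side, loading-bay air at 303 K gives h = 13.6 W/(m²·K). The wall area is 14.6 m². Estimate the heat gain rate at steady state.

Thermal resistances in series:
R_cast iron = L/(kA) = 0.0007/(54.2×14.6) = 8.846×10^-7 K/W
R_phenolic foam = L/(kA) = 0.13/(0.0206×14.6) = 0.4322 K/W
R_copper = L/(kA) = 0.0056/(381×14.6) = 1.007×10^-6 K/W
R_outer film = 1/(h_o·A) = 1/(13.6×14.6) = 0.005036 K/W
R_total = 0.4373 K/W
Q = ΔT / R_total = 36 / 0.4373

Q ≈ 82.3 W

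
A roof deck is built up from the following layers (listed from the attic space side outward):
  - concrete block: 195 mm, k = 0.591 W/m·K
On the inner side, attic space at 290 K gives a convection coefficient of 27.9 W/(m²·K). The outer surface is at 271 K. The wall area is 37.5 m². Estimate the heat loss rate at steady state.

Q ≈ 1950 W

Series thermal resistances:
R_inner film = 1/(h_i·A) = 1/(27.9×37.5) = 9.558×10^-4 K/W
R_concrete block = L/(kA) = 0.195/(0.591×37.5) = 0.008799 K/W
R_total = 0.009754 K/W
Q = ΔT / R_total = 19 / 0.009754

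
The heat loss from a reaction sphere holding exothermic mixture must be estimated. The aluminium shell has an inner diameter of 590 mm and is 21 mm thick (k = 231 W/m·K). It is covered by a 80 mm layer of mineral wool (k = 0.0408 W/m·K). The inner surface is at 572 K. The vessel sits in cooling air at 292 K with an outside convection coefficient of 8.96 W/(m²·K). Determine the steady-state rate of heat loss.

Q ≈ 215 W

Each spherical layer contributes R = (1/r_i − 1/r_o)/(4πk):
R_aluminium shell = (1/0.295 − 1/0.316)/(4π×231) = 7.76×10^-5 K/W
R_mineral wool = (1/0.316 − 1/0.396)/(4π×0.0408) = 1.247 K/W
R_outer film = 1/(h·4πr_o²) = 1/(8.96×4π×0.396²) = 0.05664 K/W
R_total = 1.304 K/W
Q = ΔT/R_total = 280/1.304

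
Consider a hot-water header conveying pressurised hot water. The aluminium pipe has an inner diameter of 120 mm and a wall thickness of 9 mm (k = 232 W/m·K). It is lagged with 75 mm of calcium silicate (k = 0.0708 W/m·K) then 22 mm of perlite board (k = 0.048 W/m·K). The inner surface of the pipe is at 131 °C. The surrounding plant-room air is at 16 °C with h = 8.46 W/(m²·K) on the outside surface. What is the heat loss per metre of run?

For a radial system each layer contributes R = ln(r_out/r_in)/(2πkL); films add R = 1/(hA).
R_aluminium pipe wall = ln(69/60)/(2π×232×1) = 9.588×10^-5 K/W
R_calcium silicate = ln(144/69)/(2π×0.0708×1) = 1.654 K/W
R_perlite board = ln(166/144)/(2π×0.048×1) = 0.4714 K/W
R_outer film = 1/(h_o·2πr_oL) = 1/(8.46×2π×0.166×1) = 0.1133 K/W
R_total = 2.239 K/W
Q = ΔT/R_total = 115/2.239

q′ ≈ 51.4 W/m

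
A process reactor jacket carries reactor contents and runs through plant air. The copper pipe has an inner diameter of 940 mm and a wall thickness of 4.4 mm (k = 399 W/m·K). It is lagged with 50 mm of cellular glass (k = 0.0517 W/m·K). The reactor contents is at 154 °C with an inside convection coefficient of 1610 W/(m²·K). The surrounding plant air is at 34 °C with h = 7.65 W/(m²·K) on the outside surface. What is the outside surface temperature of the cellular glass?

T ≈ 47.7 °C

For a radial system each layer contributes R = ln(r_out/r_in)/(2πkL); films add R = 1/(hA).
R_inner film = 1/(h_i·2πr₁L) = 1/(1610×2π×0.47×1) = 2.103×10^-4 K/W
R_copper pipe wall = ln(474.4/470)/(2π×399×1) = 3.717×10^-6 K/W
R_cellular glass = ln(524.4/474.4)/(2π×0.0517×1) = 0.3085 K/W
R_outer film = 1/(h_o·2πr_oL) = 1/(7.65×2π×0.5244×1) = 0.03967 K/W
R_total = 0.3484 K/W
Q = ΔT/R_total = 120/0.3484
Q = 344 W/m
T_interface = T_inner − Q·ΣR(inner→interface) = 154 − 344×0.3087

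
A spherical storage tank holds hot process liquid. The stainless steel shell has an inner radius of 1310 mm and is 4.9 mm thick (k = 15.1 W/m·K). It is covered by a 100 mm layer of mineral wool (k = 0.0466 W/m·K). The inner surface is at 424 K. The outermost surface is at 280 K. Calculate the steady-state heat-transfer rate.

Spherical conduction: R = (1/r_in − 1/r_out)/(4πk) per layer; series-sum.
R_stainless steel shell = (1/1.31 − 1/1.3149)/(4π×15.1) = 1.499×10^-5 K/W
R_mineral wool = (1/1.3149 − 1/1.4149)/(4π×0.0466) = 0.09179 K/W
R_total = 0.0918 K/W
Q = ΔT/R_total = 144/0.0918

Q ≈ 1570 W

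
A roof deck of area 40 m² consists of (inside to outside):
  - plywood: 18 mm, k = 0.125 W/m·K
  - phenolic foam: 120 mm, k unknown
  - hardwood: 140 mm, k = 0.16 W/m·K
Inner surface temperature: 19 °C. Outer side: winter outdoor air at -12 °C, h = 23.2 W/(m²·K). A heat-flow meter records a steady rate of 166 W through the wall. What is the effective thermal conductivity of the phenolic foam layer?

Series thermal resistances:
R_plywood = L/(kA) = 0.018/(0.125×40) = 0.0036 K/W
R_hardwood = L/(kA) = 0.14/(0.16×40) = 0.02188 K/W
R_outer film = 1/(h_o·A) = 1/(23.2×40) = 0.001078 K/W
Sum of known resistances R_other = 0.02655 K/W
Total R = ΔT/Q = 31/166 = 0.1867 K/W
R_phenolic foam = R_total − R_other = 0.1602 K/W
k = L/(R·A) = 0.12/(0.1602×40)

k ≈ 0.0187 W/(m·K)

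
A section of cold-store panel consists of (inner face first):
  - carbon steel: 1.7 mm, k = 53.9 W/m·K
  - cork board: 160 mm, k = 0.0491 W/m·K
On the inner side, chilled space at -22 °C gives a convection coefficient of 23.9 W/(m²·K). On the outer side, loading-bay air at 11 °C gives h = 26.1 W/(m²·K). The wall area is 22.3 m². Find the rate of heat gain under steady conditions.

Treating each layer as a thermal resistance in series:
R_inner film = 1/(h_i·A) = 1/(23.9×22.3) = 0.001876 K/W
R_carbon steel = L/(kA) = 0.0017/(53.9×22.3) = 1.414×10^-6 K/W
R_cork board = L/(kA) = 0.16/(0.0491×22.3) = 0.1461 K/W
R_outer film = 1/(h_o·A) = 1/(26.1×22.3) = 0.001718 K/W
R_total = 0.1497 K/W
Q = ΔT / R_total = 33 / 0.1497

Q ≈ 220 W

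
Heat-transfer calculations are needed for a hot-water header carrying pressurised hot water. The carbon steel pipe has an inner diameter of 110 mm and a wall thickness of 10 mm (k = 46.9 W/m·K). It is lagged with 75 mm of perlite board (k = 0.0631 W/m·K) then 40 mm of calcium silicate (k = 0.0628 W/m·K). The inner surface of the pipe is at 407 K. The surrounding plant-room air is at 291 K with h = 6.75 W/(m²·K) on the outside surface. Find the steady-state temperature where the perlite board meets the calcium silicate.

Treating each annulus and film as a series resistance:
R_carbon steel pipe wall = ln(65/55)/(2π×46.9×1) = 5.669×10^-4 K/W
R_perlite board = ln(140/65)/(2π×0.0631×1) = 1.935 K/W
R_calcium silicate = ln(180/140)/(2π×0.0628×1) = 0.6369 K/W
R_outer film = 1/(h_o·2πr_oL) = 1/(6.75×2π×0.18×1) = 0.131 K/W
R_total = 2.704 K/W
Q = ΔT/R_total = 116/2.704
Q = 42.9 W/m
T_interface = T_inner − Q·ΣR(inner→interface) = 407 − 42.9×1.936

T ≈ 324 K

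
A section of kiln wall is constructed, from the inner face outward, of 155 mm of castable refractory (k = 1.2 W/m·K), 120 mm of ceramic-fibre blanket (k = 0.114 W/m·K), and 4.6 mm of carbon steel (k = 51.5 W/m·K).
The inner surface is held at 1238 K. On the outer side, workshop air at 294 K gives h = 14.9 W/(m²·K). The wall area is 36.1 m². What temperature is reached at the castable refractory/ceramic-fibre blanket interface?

Model the wall as resistances in series:
R_castable refractory = L/(kA) = 0.155/(1.2×36.1) = 0.003578 K/W
R_ceramic-fibre blanket = L/(kA) = 0.12/(0.114×36.1) = 0.02916 K/W
R_carbon steel = L/(kA) = 0.0046/(51.5×36.1) = 2.474×10^-6 K/W
R_outer film = 1/(h_o·A) = 1/(14.9×36.1) = 0.001859 K/W
R_total = 0.0346 K/W;  Q = ΔT/R_total = 944/0.0346 = 27280 W
T_interface = T_inner − Q·ΣR(inner→interface) = 1238 − 27300×0.003578

T ≈ 1140 K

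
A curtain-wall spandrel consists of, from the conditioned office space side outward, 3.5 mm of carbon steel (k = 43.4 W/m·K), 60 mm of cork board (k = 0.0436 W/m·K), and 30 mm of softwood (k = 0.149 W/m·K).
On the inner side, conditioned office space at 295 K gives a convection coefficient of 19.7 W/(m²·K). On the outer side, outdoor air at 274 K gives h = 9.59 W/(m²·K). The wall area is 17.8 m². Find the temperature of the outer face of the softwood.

Using the resistance-network approach (series):
R_inner film = 1/(h_i·A) = 1/(19.7×17.8) = 0.002852 K/W
R_carbon steel = L/(kA) = 0.0035/(43.4×17.8) = 4.531×10^-6 K/W
R_cork board = L/(kA) = 0.06/(0.0436×17.8) = 0.07731 K/W
R_softwood = L/(kA) = 0.03/(0.149×17.8) = 0.01131 K/W
R_outer film = 1/(h_o·A) = 1/(9.59×17.8) = 0.005858 K/W
R_total = 0.09734 K/W;  Q = ΔT/R_total = 21/0.09734 = 215.7 W
T_interface = T_inner − Q·ΣR(inner→interface) = 295 − 216×0.09148

T ≈ 275 K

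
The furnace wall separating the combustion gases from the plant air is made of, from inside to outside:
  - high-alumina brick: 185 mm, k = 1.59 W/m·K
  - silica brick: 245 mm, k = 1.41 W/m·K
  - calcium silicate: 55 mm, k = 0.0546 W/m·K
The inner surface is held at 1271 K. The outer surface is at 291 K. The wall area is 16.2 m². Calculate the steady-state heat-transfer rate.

Series thermal resistances:
R_high-alumina brick = L/(kA) = 0.185/(1.59×16.2) = 0.007182 K/W
R_silica brick = L/(kA) = 0.245/(1.41×16.2) = 0.01073 K/W
R_calcium silicate = L/(kA) = 0.055/(0.0546×16.2) = 0.06218 K/W
R_total = 0.08009 K/W
Q = ΔT / R_total = 980 / 0.08009

Q ≈ 12200 W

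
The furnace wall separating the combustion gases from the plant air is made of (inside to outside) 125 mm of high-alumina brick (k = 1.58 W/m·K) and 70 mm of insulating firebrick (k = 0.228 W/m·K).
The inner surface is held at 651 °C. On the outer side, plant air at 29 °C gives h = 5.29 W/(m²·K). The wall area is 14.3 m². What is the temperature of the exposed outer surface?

Thermal resistances in series:
R_high-alumina brick = L/(kA) = 0.125/(1.58×14.3) = 0.005532 K/W
R_insulating firebrick = L/(kA) = 0.07/(0.228×14.3) = 0.02147 K/W
R_outer film = 1/(h_o·A) = 1/(5.29×14.3) = 0.01322 K/W
R_total = 0.04022 K/W;  Q = ΔT/R_total = 622/0.04022 = 15460 W
T_interface = T_inner − Q·ΣR(inner→interface) = 651 − 15500×0.027

T ≈ 233 °C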